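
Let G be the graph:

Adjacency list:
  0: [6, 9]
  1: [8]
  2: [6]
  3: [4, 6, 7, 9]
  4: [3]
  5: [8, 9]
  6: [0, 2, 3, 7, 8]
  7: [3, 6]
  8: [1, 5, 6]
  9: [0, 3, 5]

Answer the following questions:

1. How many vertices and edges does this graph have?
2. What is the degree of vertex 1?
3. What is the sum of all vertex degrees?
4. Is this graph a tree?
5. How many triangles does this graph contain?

Count: 10 vertices, 12 edges.
Vertex 1 has neighbors [8], degree = 1.
Handshaking lemma: 2 * 12 = 24.
A tree on 10 vertices has 9 edges. This graph has 12 edges (3 extra). Not a tree.
Number of triangles = 1.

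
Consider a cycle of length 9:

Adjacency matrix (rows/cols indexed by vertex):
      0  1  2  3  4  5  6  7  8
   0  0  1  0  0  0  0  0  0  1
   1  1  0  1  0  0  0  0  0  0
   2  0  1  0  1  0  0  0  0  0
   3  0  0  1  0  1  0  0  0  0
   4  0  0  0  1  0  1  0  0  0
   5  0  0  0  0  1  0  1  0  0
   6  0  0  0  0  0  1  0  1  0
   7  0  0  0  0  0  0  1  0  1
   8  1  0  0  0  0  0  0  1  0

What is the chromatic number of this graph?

This is an odd cycle (C_9). Odd cycles are not bipartite (any 2-coloring forces two adjacent vertices to match), and 3 colors suffice.
Chromatic number = 3.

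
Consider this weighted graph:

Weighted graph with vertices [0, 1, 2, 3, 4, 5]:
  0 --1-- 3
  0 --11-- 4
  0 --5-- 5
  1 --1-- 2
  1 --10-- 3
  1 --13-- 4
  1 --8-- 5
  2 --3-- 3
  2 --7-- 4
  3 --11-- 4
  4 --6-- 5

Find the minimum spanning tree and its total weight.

Applying Kruskal's algorithm (sort edges by weight, add if no cycle):
  Add (0,3) w=1
  Add (1,2) w=1
  Add (2,3) w=3
  Add (0,5) w=5
  Add (4,5) w=6
  Skip (2,4) w=7 (creates cycle)
  Skip (1,5) w=8 (creates cycle)
  Skip (1,3) w=10 (creates cycle)
  Skip (0,4) w=11 (creates cycle)
  Skip (3,4) w=11 (creates cycle)
  Skip (1,4) w=13 (creates cycle)
MST weight = 16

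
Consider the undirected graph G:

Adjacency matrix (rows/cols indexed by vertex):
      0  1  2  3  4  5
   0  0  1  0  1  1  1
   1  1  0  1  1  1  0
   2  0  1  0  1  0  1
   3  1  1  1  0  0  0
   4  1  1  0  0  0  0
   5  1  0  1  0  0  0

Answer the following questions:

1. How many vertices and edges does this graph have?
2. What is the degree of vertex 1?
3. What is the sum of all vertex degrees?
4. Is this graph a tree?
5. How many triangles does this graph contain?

Count: 6 vertices, 9 edges.
Vertex 1 has neighbors [0, 2, 3, 4], degree = 4.
Handshaking lemma: 2 * 9 = 18.
A tree on 6 vertices has 5 edges. This graph has 9 edges (4 extra). Not a tree.
Number of triangles = 3.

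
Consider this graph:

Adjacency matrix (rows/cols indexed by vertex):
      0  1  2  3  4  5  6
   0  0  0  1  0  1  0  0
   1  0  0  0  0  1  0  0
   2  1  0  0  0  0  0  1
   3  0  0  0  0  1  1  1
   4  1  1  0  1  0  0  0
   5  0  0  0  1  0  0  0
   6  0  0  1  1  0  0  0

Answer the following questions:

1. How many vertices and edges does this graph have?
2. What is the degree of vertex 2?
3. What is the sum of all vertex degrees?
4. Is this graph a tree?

Count: 7 vertices, 7 edges.
Vertex 2 has neighbors [0, 6], degree = 2.
Handshaking lemma: 2 * 7 = 14.
A tree on 7 vertices has 6 edges. This graph has 7 edges (1 extra). Not a tree.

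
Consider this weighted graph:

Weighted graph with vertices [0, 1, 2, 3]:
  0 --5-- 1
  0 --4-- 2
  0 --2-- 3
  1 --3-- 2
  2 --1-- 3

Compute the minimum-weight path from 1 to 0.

Using Dijkstra's algorithm from vertex 1:
Shortest path: 1 -> 0
Total weight: 5 = 5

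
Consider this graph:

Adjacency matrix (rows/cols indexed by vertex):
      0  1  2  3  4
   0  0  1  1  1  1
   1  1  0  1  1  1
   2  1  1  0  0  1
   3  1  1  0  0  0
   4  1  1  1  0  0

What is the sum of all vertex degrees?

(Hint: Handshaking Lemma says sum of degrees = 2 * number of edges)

Count edges: 8 edges.
By Handshaking Lemma: sum of degrees = 2 * 8 = 16.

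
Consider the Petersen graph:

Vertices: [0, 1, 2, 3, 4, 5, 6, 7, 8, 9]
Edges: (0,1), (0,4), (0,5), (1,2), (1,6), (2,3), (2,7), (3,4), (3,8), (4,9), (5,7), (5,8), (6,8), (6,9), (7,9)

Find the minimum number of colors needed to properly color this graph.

The Petersen graph contains odd cycles (e.g. the outer 5-cycle), so chi >= 3.
A proper 3-coloring exists (it is a well-known 3-chromatic graph).
Chromatic number = 3.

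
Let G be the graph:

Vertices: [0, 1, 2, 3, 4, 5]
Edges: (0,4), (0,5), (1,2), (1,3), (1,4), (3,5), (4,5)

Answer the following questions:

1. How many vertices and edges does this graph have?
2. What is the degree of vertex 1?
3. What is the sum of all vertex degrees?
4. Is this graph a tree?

Count: 6 vertices, 7 edges.
Vertex 1 has neighbors [2, 3, 4], degree = 3.
Handshaking lemma: 2 * 7 = 14.
A tree on 6 vertices has 5 edges. This graph has 7 edges (2 extra). Not a tree.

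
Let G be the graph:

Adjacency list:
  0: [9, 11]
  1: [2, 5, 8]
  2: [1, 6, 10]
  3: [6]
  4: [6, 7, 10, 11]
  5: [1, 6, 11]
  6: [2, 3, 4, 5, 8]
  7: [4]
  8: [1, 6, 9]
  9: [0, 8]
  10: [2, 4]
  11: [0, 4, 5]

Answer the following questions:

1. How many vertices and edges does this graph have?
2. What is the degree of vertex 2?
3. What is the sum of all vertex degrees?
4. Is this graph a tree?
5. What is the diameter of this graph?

Count: 12 vertices, 16 edges.
Vertex 2 has neighbors [1, 6, 10], degree = 3.
Handshaking lemma: 2 * 16 = 32.
A tree on 12 vertices has 11 edges. This graph has 16 edges (5 extra). Not a tree.
Diameter (longest shortest path) = 4.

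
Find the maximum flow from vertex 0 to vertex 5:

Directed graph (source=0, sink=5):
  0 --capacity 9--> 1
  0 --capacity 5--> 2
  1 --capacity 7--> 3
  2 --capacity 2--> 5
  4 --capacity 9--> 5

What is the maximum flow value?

Computing max flow:
  Flow on (0->2): 2/5
  Flow on (2->5): 2/2
Maximum flow = 2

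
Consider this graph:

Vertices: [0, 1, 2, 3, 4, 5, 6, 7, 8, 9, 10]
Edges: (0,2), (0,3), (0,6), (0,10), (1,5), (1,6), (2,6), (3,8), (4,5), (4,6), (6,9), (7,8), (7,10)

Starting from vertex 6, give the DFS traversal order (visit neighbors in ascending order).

DFS from vertex 6 (neighbors processed in ascending order):
Visit order: 6, 0, 2, 3, 8, 7, 10, 1, 5, 4, 9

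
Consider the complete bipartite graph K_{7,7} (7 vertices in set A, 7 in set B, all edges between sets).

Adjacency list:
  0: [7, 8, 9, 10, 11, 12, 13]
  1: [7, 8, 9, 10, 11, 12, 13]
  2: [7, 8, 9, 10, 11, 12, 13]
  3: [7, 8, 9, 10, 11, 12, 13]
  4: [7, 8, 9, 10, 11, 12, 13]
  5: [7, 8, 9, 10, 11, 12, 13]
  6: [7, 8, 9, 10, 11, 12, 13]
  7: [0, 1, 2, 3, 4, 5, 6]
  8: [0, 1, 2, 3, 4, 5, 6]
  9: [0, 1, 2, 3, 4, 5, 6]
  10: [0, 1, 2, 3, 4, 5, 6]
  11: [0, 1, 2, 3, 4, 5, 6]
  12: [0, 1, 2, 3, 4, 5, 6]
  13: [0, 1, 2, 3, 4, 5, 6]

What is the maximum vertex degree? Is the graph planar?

Set-A vertices have degree 7; set-B vertices have degree 7. Maximum degree = max(7,7) = 7.
K_{7,7} contains K_{3,3} as a subgraph (since both sides have >= 3 vertices); by Kuratowski's theorem it is not planar.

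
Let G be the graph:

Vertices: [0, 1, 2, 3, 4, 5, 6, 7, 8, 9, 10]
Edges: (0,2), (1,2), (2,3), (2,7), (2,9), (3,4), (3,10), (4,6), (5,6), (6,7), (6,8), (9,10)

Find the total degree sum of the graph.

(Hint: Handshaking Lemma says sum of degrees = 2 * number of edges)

Count edges: 12 edges.
By Handshaking Lemma: sum of degrees = 2 * 12 = 24.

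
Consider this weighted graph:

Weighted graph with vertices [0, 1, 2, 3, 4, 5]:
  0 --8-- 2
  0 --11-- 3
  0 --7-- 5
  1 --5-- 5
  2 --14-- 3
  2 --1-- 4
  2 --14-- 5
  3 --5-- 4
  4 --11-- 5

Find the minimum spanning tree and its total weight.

Applying Kruskal's algorithm (sort edges by weight, add if no cycle):
  Add (2,4) w=1
  Add (1,5) w=5
  Add (3,4) w=5
  Add (0,5) w=7
  Add (0,2) w=8
  Skip (0,3) w=11 (creates cycle)
  Skip (4,5) w=11 (creates cycle)
  Skip (2,5) w=14 (creates cycle)
  Skip (2,3) w=14 (creates cycle)
MST weight = 26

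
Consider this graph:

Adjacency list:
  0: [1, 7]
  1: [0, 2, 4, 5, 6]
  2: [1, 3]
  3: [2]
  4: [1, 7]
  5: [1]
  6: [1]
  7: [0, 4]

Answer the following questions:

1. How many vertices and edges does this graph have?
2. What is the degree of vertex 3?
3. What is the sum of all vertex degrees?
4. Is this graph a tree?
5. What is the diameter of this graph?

Count: 8 vertices, 8 edges.
Vertex 3 has neighbors [2], degree = 1.
Handshaking lemma: 2 * 8 = 16.
A tree on 8 vertices has 7 edges. This graph has 8 edges (1 extra). Not a tree.
Diameter (longest shortest path) = 4.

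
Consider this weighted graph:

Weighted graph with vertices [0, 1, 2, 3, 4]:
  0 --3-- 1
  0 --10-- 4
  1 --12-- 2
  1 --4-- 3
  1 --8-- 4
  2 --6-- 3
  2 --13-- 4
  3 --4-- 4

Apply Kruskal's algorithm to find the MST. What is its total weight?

Applying Kruskal's algorithm (sort edges by weight, add if no cycle):
  Add (0,1) w=3
  Add (1,3) w=4
  Add (3,4) w=4
  Add (2,3) w=6
  Skip (1,4) w=8 (creates cycle)
  Skip (0,4) w=10 (creates cycle)
  Skip (1,2) w=12 (creates cycle)
  Skip (2,4) w=13 (creates cycle)
MST weight = 17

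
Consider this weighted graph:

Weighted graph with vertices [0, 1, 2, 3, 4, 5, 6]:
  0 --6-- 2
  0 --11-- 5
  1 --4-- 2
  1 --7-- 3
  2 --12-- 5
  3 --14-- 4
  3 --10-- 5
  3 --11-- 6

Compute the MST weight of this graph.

Applying Kruskal's algorithm (sort edges by weight, add if no cycle):
  Add (1,2) w=4
  Add (0,2) w=6
  Add (1,3) w=7
  Add (3,5) w=10
  Skip (0,5) w=11 (creates cycle)
  Add (3,6) w=11
  Skip (2,5) w=12 (creates cycle)
  Add (3,4) w=14
MST weight = 52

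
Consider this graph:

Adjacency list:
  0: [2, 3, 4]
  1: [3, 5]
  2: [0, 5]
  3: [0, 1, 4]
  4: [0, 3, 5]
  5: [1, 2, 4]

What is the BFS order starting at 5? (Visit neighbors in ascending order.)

BFS from vertex 5 (neighbors processed in ascending order):
Visit order: 5, 1, 2, 4, 3, 0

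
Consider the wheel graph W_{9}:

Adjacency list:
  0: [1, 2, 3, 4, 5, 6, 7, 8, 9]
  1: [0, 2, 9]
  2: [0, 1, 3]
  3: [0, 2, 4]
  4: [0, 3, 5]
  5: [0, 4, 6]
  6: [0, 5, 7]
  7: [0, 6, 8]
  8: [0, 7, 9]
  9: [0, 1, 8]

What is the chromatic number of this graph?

W_{9} = C_{9} plus a hub adjacent to every cycle vertex.
The outer cycle needs 3 colors (odd cycle); the hub is adjacent to all of them so needs a fresh color.
Chromatic number = 3 + 1 = 4.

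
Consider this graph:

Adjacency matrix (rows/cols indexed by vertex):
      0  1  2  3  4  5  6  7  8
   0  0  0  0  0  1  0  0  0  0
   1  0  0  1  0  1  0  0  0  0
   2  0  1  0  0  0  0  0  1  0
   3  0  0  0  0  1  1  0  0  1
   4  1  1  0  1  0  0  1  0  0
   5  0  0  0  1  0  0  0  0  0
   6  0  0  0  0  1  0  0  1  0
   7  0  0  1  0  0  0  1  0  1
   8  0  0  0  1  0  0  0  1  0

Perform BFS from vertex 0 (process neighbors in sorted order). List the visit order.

BFS from vertex 0 (neighbors processed in ascending order):
Visit order: 0, 4, 1, 3, 6, 2, 5, 8, 7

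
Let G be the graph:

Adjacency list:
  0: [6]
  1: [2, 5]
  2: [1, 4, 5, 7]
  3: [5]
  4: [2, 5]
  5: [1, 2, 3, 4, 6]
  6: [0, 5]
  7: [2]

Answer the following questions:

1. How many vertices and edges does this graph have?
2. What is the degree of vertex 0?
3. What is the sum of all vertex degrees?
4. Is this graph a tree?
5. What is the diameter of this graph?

Count: 8 vertices, 9 edges.
Vertex 0 has neighbors [6], degree = 1.
Handshaking lemma: 2 * 9 = 18.
A tree on 8 vertices has 7 edges. This graph has 9 edges (2 extra). Not a tree.
Diameter (longest shortest path) = 4.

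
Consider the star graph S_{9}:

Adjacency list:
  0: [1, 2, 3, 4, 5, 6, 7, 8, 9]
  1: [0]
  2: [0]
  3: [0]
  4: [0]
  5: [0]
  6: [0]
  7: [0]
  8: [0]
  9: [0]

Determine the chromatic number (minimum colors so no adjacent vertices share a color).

S_{9} has one hub adjacent to 9 leaves; leaves are pairwise non-adjacent.
Color the hub 0 and every leaf 1.
Chromatic number = 2.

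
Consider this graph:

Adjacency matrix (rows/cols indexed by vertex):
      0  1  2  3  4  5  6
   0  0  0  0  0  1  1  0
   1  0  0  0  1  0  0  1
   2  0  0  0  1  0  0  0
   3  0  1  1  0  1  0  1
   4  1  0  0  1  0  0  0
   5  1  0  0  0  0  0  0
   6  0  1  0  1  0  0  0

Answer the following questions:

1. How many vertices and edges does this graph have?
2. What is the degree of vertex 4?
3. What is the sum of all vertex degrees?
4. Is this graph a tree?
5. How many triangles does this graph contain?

Count: 7 vertices, 7 edges.
Vertex 4 has neighbors [0, 3], degree = 2.
Handshaking lemma: 2 * 7 = 14.
A tree on 7 vertices has 6 edges. This graph has 7 edges (1 extra). Not a tree.
Number of triangles = 1.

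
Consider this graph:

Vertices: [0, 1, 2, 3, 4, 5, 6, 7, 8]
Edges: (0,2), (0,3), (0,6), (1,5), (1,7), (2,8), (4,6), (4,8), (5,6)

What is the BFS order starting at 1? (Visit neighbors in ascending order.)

BFS from vertex 1 (neighbors processed in ascending order):
Visit order: 1, 5, 7, 6, 0, 4, 2, 3, 8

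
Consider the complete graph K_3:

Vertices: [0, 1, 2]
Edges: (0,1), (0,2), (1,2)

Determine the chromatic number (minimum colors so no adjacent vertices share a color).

In K_3, every vertex is adjacent to every other vertex.
Each vertex needs a unique color.
Chromatic number = 3.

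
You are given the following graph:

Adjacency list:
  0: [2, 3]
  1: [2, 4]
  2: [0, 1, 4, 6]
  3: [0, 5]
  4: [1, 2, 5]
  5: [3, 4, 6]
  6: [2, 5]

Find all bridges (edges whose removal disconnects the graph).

No bridges found. The graph is 2-edge-connected (no single edge removal disconnects it).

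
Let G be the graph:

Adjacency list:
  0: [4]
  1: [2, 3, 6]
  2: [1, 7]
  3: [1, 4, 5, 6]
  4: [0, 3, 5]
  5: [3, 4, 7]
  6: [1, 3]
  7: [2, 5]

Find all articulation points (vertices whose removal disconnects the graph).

An articulation point is a vertex whose removal disconnects the graph.
Articulation points: [4]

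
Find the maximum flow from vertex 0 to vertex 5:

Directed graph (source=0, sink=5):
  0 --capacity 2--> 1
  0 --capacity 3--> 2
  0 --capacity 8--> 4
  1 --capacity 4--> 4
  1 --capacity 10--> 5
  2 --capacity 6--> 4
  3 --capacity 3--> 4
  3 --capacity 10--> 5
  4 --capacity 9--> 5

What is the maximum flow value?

Computing max flow:
  Flow on (0->1): 2/2
  Flow on (0->2): 3/3
  Flow on (0->4): 6/8
  Flow on (1->5): 2/10
  Flow on (2->4): 3/6
  Flow on (4->5): 9/9
Maximum flow = 11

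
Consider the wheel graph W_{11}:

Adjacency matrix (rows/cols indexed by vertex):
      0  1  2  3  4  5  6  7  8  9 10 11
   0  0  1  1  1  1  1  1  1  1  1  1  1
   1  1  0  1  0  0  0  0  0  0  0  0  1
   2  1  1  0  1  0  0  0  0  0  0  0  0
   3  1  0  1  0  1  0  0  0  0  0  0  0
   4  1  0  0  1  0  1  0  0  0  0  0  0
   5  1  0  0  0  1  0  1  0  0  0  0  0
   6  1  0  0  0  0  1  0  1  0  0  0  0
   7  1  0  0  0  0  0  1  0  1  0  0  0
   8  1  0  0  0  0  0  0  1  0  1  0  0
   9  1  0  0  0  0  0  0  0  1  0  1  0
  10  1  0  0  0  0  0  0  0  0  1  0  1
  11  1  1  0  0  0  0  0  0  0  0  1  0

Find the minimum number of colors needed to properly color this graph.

W_{11} = C_{11} plus a hub adjacent to every cycle vertex.
The outer cycle needs 3 colors (odd cycle); the hub is adjacent to all of them so needs a fresh color.
Chromatic number = 3 + 1 = 4.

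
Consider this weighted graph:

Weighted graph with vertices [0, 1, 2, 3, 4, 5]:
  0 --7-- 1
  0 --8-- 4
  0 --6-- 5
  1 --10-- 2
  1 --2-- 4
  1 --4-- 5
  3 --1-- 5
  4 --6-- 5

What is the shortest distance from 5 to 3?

Using Dijkstra's algorithm from vertex 5:
Shortest path: 5 -> 3
Total weight: 1 = 1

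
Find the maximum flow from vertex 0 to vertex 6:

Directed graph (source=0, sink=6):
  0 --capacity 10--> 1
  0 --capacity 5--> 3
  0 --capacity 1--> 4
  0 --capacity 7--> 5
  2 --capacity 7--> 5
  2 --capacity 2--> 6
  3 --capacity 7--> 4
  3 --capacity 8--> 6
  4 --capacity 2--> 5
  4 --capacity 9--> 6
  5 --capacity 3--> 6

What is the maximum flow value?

Computing max flow:
  Flow on (0->3): 5/5
  Flow on (0->4): 1/1
  Flow on (0->5): 3/7
  Flow on (3->6): 5/8
  Flow on (4->6): 1/9
  Flow on (5->6): 3/3
Maximum flow = 9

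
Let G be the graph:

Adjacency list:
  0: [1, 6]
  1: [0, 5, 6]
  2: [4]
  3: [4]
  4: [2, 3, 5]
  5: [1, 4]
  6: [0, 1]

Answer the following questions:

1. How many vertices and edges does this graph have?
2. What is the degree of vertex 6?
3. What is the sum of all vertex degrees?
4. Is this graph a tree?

Count: 7 vertices, 7 edges.
Vertex 6 has neighbors [0, 1], degree = 2.
Handshaking lemma: 2 * 7 = 14.
A tree on 7 vertices has 6 edges. This graph has 7 edges (1 extra). Not a tree.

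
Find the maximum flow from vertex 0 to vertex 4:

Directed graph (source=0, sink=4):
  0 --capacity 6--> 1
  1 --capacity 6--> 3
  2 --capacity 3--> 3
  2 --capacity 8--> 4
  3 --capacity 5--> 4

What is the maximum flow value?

Computing max flow:
  Flow on (0->1): 5/6
  Flow on (1->3): 5/6
  Flow on (3->4): 5/5
Maximum flow = 5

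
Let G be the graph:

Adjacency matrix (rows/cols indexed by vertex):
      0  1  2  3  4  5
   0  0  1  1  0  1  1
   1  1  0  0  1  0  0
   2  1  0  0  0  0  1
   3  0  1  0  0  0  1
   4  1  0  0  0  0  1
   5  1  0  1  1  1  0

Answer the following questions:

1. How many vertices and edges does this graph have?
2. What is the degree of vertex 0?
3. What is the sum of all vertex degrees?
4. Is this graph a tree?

Count: 6 vertices, 8 edges.
Vertex 0 has neighbors [1, 2, 4, 5], degree = 4.
Handshaking lemma: 2 * 8 = 16.
A tree on 6 vertices has 5 edges. This graph has 8 edges (3 extra). Not a tree.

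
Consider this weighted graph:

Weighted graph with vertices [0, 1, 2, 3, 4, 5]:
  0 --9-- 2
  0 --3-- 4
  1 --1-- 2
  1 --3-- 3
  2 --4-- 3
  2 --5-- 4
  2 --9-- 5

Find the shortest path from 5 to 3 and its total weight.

Using Dijkstra's algorithm from vertex 5:
Shortest path: 5 -> 2 -> 3
Total weight: 9 + 4 = 13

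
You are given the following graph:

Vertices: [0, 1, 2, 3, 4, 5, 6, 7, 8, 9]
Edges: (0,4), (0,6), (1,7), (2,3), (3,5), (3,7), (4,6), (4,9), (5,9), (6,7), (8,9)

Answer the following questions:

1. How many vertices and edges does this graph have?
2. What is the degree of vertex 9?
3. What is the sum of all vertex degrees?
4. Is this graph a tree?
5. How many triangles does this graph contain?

Count: 10 vertices, 11 edges.
Vertex 9 has neighbors [4, 5, 8], degree = 3.
Handshaking lemma: 2 * 11 = 22.
A tree on 10 vertices has 9 edges. This graph has 11 edges (2 extra). Not a tree.
Number of triangles = 1.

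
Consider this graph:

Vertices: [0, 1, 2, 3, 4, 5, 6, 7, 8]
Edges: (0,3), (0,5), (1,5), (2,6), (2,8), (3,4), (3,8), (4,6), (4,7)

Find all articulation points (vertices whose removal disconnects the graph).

An articulation point is a vertex whose removal disconnects the graph.
Articulation points: [0, 3, 4, 5]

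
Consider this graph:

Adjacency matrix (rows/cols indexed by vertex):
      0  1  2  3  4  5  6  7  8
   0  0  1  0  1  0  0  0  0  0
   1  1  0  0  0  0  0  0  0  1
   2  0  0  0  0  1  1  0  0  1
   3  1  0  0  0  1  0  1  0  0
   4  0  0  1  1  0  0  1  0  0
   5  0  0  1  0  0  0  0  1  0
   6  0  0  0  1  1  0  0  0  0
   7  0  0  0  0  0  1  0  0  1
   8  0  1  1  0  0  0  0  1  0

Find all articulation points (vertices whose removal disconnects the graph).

No articulation points. The graph is biconnected.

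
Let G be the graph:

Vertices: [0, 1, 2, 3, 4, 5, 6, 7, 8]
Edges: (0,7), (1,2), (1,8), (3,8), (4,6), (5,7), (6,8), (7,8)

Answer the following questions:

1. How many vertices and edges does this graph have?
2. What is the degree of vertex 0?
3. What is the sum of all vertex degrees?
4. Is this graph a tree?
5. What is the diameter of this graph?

Count: 9 vertices, 8 edges.
Vertex 0 has neighbors [7], degree = 1.
Handshaking lemma: 2 * 8 = 16.
A graph is a tree iff it is connected and has exactly n-1 edges. This graph is connected (all 9 vertices in one component) and has 9-1 = 8 edges. It is a tree.
Diameter (longest shortest path) = 4.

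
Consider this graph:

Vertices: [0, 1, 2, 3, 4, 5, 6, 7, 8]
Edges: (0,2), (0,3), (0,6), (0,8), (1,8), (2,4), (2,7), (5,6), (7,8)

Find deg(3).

Vertex 3 has neighbors [0], so deg(3) = 1.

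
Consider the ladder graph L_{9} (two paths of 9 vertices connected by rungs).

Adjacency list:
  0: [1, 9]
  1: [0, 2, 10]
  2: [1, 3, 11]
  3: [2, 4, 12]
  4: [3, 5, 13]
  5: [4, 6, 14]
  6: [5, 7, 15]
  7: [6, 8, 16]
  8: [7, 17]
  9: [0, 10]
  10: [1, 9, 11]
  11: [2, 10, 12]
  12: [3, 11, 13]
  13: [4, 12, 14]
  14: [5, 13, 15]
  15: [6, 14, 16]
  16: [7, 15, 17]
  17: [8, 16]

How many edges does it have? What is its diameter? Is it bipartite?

Ladder graph L_{9}: 9 rungs + 2 * (9-1) path edges = 9 + 16 = 25 edges.
Diameter = 9.
Ladder graphs are bipartite (alternating coloring along each path).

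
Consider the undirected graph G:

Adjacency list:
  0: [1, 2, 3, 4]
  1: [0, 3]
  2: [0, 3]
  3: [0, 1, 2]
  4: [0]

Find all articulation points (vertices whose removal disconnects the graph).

An articulation point is a vertex whose removal disconnects the graph.
Articulation points: [0]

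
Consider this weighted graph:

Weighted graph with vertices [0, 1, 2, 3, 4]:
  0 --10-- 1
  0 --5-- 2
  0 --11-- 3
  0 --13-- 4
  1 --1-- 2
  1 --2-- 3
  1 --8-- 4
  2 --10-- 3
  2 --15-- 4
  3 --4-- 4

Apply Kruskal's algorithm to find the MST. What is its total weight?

Applying Kruskal's algorithm (sort edges by weight, add if no cycle):
  Add (1,2) w=1
  Add (1,3) w=2
  Add (3,4) w=4
  Add (0,2) w=5
  Skip (1,4) w=8 (creates cycle)
  Skip (0,1) w=10 (creates cycle)
  Skip (2,3) w=10 (creates cycle)
  Skip (0,3) w=11 (creates cycle)
  Skip (0,4) w=13 (creates cycle)
  Skip (2,4) w=15 (creates cycle)
MST weight = 12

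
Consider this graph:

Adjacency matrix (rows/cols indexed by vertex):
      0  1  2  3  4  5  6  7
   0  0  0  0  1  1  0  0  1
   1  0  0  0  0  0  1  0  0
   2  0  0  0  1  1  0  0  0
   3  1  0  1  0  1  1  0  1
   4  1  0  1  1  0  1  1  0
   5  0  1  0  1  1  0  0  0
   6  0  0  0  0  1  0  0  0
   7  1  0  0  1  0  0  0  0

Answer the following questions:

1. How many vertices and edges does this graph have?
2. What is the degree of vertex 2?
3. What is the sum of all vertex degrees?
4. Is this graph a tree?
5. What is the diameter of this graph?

Count: 8 vertices, 11 edges.
Vertex 2 has neighbors [3, 4], degree = 2.
Handshaking lemma: 2 * 11 = 22.
A tree on 8 vertices has 7 edges. This graph has 11 edges (4 extra). Not a tree.
Diameter (longest shortest path) = 3.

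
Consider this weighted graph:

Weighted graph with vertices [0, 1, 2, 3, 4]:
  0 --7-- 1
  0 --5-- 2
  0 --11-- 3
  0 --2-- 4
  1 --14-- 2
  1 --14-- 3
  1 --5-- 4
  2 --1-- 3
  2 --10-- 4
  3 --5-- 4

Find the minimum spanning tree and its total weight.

Applying Kruskal's algorithm (sort edges by weight, add if no cycle):
  Add (2,3) w=1
  Add (0,4) w=2
  Add (0,2) w=5
  Add (1,4) w=5
  Skip (3,4) w=5 (creates cycle)
  Skip (0,1) w=7 (creates cycle)
  Skip (2,4) w=10 (creates cycle)
  Skip (0,3) w=11 (creates cycle)
  Skip (1,2) w=14 (creates cycle)
  Skip (1,3) w=14 (creates cycle)
MST weight = 13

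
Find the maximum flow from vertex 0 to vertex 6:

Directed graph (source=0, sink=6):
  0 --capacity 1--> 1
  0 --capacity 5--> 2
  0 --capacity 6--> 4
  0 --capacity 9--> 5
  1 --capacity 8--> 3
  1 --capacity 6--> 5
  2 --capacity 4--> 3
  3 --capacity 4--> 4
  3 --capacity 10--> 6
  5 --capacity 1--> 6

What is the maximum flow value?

Computing max flow:
  Flow on (0->1): 1/1
  Flow on (0->2): 4/5
  Flow on (0->5): 1/9
  Flow on (1->3): 1/8
  Flow on (2->3): 4/4
  Flow on (3->6): 5/10
  Flow on (5->6): 1/1
Maximum flow = 6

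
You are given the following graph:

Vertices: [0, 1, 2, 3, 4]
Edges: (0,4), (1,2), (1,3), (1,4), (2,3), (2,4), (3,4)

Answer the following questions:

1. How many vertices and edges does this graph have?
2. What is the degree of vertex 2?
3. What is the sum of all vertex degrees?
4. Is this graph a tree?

Count: 5 vertices, 7 edges.
Vertex 2 has neighbors [1, 3, 4], degree = 3.
Handshaking lemma: 2 * 7 = 14.
A tree on 5 vertices has 4 edges. This graph has 7 edges (3 extra). Not a tree.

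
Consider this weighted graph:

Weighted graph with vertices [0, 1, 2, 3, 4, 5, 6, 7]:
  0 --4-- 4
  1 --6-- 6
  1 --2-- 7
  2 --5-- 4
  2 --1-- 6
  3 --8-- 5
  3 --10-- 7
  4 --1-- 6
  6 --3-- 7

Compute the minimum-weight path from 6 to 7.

Using Dijkstra's algorithm from vertex 6:
Shortest path: 6 -> 7
Total weight: 3 = 3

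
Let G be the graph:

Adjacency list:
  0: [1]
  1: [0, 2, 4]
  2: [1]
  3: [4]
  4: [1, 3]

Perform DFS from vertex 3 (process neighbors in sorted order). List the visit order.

DFS from vertex 3 (neighbors processed in ascending order):
Visit order: 3, 4, 1, 0, 2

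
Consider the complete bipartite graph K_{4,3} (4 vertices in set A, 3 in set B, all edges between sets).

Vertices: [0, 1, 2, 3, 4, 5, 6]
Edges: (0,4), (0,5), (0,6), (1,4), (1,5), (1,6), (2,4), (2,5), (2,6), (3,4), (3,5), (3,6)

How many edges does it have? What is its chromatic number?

K_{4,3} has 4 * 3 = 12 edges.
Bipartite graphs have chromatic number 2 (color each partition differently).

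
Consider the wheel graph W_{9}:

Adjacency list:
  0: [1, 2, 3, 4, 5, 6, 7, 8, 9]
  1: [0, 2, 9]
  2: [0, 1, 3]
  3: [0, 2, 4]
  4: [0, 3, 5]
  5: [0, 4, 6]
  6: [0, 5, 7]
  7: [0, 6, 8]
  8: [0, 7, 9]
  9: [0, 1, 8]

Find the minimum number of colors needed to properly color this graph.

W_{9} = C_{9} plus a hub adjacent to every cycle vertex.
The outer cycle needs 3 colors (odd cycle); the hub is adjacent to all of them so needs a fresh color.
Chromatic number = 3 + 1 = 4.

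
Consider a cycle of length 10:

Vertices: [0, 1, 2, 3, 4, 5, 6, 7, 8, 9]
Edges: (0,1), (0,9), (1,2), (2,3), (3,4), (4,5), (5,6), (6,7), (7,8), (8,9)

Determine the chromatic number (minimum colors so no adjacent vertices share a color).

This is an even cycle (C_10). Even cycles are bipartite.
Chromatic number = 2.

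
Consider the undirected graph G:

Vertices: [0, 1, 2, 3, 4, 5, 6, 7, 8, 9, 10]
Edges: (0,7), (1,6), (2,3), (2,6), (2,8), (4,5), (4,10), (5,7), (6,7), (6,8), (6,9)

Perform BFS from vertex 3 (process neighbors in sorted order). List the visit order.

BFS from vertex 3 (neighbors processed in ascending order):
Visit order: 3, 2, 6, 8, 1, 7, 9, 0, 5, 4, 10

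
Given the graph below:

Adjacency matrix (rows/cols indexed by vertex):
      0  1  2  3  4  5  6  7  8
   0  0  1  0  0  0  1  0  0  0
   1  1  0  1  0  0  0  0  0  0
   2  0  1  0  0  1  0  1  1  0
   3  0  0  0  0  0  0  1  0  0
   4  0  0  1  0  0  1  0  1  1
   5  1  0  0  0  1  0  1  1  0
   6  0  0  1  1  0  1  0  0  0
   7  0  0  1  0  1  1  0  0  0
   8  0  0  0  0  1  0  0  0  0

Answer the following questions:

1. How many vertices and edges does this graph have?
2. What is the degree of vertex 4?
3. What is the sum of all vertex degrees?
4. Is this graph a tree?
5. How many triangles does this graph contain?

Count: 9 vertices, 12 edges.
Vertex 4 has neighbors [2, 5, 7, 8], degree = 4.
Handshaking lemma: 2 * 12 = 24.
A tree on 9 vertices has 8 edges. This graph has 12 edges (4 extra). Not a tree.
Number of triangles = 2.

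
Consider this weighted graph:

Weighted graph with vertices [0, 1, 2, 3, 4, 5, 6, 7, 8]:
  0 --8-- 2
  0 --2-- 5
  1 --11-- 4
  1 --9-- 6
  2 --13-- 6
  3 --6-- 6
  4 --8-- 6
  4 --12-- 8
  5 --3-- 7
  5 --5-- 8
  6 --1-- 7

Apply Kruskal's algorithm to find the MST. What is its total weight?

Applying Kruskal's algorithm (sort edges by weight, add if no cycle):
  Add (6,7) w=1
  Add (0,5) w=2
  Add (5,7) w=3
  Add (5,8) w=5
  Add (3,6) w=6
  Add (0,2) w=8
  Add (4,6) w=8
  Add (1,6) w=9
  Skip (1,4) w=11 (creates cycle)
  Skip (4,8) w=12 (creates cycle)
  Skip (2,6) w=13 (creates cycle)
MST weight = 42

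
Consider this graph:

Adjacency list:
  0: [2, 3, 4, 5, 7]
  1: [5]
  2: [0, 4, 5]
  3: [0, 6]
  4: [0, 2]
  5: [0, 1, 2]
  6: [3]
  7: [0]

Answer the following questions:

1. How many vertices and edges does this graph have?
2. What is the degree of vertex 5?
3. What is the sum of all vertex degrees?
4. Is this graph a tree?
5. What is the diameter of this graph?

Count: 8 vertices, 9 edges.
Vertex 5 has neighbors [0, 1, 2], degree = 3.
Handshaking lemma: 2 * 9 = 18.
A tree on 8 vertices has 7 edges. This graph has 9 edges (2 extra). Not a tree.
Diameter (longest shortest path) = 4.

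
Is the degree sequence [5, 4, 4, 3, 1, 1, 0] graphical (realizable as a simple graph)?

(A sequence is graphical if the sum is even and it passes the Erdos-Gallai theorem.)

Sum of degrees = 18. Sum is even but fails Erdos-Gallai. The sequence is NOT graphical.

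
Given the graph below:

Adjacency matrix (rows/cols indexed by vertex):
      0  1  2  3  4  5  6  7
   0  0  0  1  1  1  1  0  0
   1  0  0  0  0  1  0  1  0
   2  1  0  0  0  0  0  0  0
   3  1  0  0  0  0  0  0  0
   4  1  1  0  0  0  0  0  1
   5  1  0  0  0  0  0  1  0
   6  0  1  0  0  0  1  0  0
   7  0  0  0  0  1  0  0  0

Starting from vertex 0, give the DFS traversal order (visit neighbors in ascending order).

DFS from vertex 0 (neighbors processed in ascending order):
Visit order: 0, 2, 3, 4, 1, 6, 5, 7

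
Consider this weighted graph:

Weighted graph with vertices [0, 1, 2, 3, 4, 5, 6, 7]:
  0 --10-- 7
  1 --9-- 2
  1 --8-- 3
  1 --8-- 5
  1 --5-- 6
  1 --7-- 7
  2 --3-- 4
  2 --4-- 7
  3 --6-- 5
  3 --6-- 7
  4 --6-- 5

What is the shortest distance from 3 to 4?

Using Dijkstra's algorithm from vertex 3:
Shortest path: 3 -> 5 -> 4
Total weight: 6 + 6 = 12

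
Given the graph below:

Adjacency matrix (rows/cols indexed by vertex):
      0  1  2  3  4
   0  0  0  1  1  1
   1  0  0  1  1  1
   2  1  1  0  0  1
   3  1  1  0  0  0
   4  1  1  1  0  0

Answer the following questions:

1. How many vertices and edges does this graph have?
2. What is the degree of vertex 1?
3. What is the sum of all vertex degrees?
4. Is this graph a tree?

Count: 5 vertices, 7 edges.
Vertex 1 has neighbors [2, 3, 4], degree = 3.
Handshaking lemma: 2 * 7 = 14.
A tree on 5 vertices has 4 edges. This graph has 7 edges (3 extra). Not a tree.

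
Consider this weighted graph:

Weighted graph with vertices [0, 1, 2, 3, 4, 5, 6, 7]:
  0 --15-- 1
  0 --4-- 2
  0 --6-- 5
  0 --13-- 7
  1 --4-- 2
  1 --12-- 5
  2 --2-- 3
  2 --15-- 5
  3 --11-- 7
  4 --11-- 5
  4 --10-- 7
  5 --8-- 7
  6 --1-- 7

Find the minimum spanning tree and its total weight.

Applying Kruskal's algorithm (sort edges by weight, add if no cycle):
  Add (6,7) w=1
  Add (2,3) w=2
  Add (0,2) w=4
  Add (1,2) w=4
  Add (0,5) w=6
  Add (5,7) w=8
  Add (4,7) w=10
  Skip (3,7) w=11 (creates cycle)
  Skip (4,5) w=11 (creates cycle)
  Skip (1,5) w=12 (creates cycle)
  Skip (0,7) w=13 (creates cycle)
  Skip (0,1) w=15 (creates cycle)
  Skip (2,5) w=15 (creates cycle)
MST weight = 35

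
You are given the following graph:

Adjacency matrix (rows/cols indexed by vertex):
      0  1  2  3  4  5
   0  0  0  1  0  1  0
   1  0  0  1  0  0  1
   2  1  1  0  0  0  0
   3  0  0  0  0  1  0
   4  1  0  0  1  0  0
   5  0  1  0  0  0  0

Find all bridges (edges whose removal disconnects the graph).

A bridge is an edge whose removal increases the number of connected components.
Bridges found: (0,2), (0,4), (1,2), (1,5), (3,4)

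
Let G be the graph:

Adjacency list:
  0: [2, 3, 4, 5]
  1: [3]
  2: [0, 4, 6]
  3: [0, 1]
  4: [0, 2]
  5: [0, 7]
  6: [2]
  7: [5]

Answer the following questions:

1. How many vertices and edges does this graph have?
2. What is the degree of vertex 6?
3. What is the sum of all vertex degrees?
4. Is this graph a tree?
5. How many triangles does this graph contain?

Count: 8 vertices, 8 edges.
Vertex 6 has neighbors [2], degree = 1.
Handshaking lemma: 2 * 8 = 16.
A tree on 8 vertices has 7 edges. This graph has 8 edges (1 extra). Not a tree.
Number of triangles = 1.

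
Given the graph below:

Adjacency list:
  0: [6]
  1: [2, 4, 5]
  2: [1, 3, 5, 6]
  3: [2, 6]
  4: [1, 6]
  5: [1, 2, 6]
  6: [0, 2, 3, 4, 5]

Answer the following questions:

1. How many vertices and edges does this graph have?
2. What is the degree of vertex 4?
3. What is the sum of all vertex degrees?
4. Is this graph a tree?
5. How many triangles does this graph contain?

Count: 7 vertices, 10 edges.
Vertex 4 has neighbors [1, 6], degree = 2.
Handshaking lemma: 2 * 10 = 20.
A tree on 7 vertices has 6 edges. This graph has 10 edges (4 extra). Not a tree.
Number of triangles = 3.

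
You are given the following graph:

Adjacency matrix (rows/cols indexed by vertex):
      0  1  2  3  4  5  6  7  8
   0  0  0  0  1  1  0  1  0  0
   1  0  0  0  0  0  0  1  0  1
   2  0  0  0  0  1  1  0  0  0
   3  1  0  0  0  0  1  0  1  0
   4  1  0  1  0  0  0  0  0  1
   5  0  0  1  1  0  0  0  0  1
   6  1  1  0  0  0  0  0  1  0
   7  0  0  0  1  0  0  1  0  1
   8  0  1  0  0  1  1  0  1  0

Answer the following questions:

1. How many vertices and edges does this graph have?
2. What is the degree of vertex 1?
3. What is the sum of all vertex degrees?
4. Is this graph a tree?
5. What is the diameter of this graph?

Count: 9 vertices, 13 edges.
Vertex 1 has neighbors [6, 8], degree = 2.
Handshaking lemma: 2 * 13 = 26.
A tree on 9 vertices has 8 edges. This graph has 13 edges (5 extra). Not a tree.
Diameter (longest shortest path) = 3.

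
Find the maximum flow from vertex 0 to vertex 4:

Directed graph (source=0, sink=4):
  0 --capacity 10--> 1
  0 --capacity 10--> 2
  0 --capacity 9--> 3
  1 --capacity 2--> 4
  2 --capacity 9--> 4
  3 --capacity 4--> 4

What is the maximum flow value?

Computing max flow:
  Flow on (0->1): 2/10
  Flow on (0->2): 9/10
  Flow on (0->3): 4/9
  Flow on (1->4): 2/2
  Flow on (2->4): 9/9
  Flow on (3->4): 4/4
Maximum flow = 15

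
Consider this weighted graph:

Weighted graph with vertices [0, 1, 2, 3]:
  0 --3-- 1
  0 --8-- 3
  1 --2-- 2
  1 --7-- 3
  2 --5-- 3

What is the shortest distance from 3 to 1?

Using Dijkstra's algorithm from vertex 3:
Shortest path: 3 -> 1
Total weight: 7 = 7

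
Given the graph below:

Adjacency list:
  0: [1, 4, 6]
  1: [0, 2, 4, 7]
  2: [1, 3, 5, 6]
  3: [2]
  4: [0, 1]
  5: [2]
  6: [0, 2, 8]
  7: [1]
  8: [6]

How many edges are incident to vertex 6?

Vertex 6 has neighbors [0, 2, 8], so deg(6) = 3.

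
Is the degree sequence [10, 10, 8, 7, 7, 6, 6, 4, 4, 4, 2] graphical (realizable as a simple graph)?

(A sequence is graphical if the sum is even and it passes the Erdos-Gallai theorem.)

Sum of degrees = 68. Sum is even and passes Erdos-Gallai. The sequence IS graphical.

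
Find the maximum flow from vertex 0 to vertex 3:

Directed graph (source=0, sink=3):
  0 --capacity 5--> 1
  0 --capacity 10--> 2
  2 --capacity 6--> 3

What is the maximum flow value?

Computing max flow:
  Flow on (0->2): 6/10
  Flow on (2->3): 6/6
Maximum flow = 6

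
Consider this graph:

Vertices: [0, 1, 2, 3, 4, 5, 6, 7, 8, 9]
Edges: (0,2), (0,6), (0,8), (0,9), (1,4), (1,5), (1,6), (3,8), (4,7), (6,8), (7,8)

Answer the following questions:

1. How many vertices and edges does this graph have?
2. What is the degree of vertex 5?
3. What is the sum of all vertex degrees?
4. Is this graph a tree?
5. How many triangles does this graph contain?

Count: 10 vertices, 11 edges.
Vertex 5 has neighbors [1], degree = 1.
Handshaking lemma: 2 * 11 = 22.
A tree on 10 vertices has 9 edges. This graph has 11 edges (2 extra). Not a tree.
Number of triangles = 1.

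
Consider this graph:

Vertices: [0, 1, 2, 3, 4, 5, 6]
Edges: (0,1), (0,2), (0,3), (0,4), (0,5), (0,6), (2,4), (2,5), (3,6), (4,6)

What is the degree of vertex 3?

Vertex 3 has neighbors [0, 6], so deg(3) = 2.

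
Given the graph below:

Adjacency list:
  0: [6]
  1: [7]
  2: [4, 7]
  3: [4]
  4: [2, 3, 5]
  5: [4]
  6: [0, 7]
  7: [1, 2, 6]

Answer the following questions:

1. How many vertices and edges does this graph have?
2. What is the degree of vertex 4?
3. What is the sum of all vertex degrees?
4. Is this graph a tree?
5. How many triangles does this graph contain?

Count: 8 vertices, 7 edges.
Vertex 4 has neighbors [2, 3, 5], degree = 3.
Handshaking lemma: 2 * 7 = 14.
A graph is a tree iff it is connected and has exactly n-1 edges. This graph is connected (all 8 vertices in one component) and has 8-1 = 7 edges. It is a tree.
Number of triangles = 0.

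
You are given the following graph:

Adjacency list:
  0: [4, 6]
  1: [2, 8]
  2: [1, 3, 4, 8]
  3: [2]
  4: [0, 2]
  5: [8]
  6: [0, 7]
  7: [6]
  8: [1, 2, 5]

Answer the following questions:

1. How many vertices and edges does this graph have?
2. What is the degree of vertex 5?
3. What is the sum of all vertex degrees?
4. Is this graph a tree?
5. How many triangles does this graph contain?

Count: 9 vertices, 9 edges.
Vertex 5 has neighbors [8], degree = 1.
Handshaking lemma: 2 * 9 = 18.
A tree on 9 vertices has 8 edges. This graph has 9 edges (1 extra). Not a tree.
Number of triangles = 1.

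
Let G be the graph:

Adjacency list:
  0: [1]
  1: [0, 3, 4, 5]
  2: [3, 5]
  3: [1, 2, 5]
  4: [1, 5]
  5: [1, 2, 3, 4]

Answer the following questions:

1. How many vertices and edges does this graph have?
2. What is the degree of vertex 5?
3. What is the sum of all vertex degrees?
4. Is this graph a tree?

Count: 6 vertices, 8 edges.
Vertex 5 has neighbors [1, 2, 3, 4], degree = 4.
Handshaking lemma: 2 * 8 = 16.
A tree on 6 vertices has 5 edges. This graph has 8 edges (3 extra). Not a tree.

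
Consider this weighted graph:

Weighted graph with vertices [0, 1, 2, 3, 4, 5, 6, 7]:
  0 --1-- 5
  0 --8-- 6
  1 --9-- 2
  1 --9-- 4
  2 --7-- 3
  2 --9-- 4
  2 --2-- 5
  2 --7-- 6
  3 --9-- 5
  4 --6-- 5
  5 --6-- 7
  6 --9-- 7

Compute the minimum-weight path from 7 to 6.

Using Dijkstra's algorithm from vertex 7:
Shortest path: 7 -> 6
Total weight: 9 = 9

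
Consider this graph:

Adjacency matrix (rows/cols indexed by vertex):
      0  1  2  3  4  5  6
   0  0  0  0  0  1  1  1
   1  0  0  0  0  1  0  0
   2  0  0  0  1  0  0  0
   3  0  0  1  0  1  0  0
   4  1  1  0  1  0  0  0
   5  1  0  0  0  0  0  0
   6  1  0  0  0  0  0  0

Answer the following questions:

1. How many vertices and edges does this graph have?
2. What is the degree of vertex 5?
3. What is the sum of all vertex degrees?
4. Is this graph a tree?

Count: 7 vertices, 6 edges.
Vertex 5 has neighbors [0], degree = 1.
Handshaking lemma: 2 * 6 = 12.
A graph is a tree iff it is connected and has exactly n-1 edges. This graph is connected (all 7 vertices in one component) and has 7-1 = 6 edges. It is a tree.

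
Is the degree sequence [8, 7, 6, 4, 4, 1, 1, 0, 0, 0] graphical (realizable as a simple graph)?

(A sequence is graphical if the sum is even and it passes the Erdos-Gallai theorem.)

Sum of degrees = 31. Sum is odd, so the sequence is NOT graphical.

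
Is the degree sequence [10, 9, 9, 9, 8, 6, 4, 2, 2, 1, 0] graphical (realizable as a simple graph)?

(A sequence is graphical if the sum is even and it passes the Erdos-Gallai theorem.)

Sum of degrees = 60. Sum is even but fails Erdos-Gallai. The sequence is NOT graphical.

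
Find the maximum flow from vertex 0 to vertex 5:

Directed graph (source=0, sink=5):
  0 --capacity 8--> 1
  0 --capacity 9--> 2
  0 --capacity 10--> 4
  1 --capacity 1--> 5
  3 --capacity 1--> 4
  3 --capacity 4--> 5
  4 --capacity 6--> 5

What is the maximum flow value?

Computing max flow:
  Flow on (0->1): 1/8
  Flow on (0->4): 6/10
  Flow on (1->5): 1/1
  Flow on (4->5): 6/6
Maximum flow = 7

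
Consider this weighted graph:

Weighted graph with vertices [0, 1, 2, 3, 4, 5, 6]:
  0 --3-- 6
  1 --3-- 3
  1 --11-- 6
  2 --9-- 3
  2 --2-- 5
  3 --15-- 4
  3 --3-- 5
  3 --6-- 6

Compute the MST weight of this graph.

Applying Kruskal's algorithm (sort edges by weight, add if no cycle):
  Add (2,5) w=2
  Add (0,6) w=3
  Add (1,3) w=3
  Add (3,5) w=3
  Add (3,6) w=6
  Skip (2,3) w=9 (creates cycle)
  Skip (1,6) w=11 (creates cycle)
  Add (3,4) w=15
MST weight = 32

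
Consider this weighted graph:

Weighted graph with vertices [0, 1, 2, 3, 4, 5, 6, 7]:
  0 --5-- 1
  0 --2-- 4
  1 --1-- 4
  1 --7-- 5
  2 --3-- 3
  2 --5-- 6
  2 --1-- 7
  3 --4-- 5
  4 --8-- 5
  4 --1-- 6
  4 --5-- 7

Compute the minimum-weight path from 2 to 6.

Using Dijkstra's algorithm from vertex 2:
Shortest path: 2 -> 6
Total weight: 5 = 5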